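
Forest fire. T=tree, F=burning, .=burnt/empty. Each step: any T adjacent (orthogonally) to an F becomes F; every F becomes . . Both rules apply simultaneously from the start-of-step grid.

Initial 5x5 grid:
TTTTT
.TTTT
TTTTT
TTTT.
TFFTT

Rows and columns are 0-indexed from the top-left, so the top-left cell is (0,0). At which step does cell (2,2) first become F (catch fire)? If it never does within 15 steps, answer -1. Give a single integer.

Step 1: cell (2,2)='T' (+4 fires, +2 burnt)
Step 2: cell (2,2)='F' (+5 fires, +4 burnt)
  -> target ignites at step 2
Step 3: cell (2,2)='.' (+4 fires, +5 burnt)
Step 4: cell (2,2)='.' (+4 fires, +4 burnt)
Step 5: cell (2,2)='.' (+3 fires, +4 burnt)
Step 6: cell (2,2)='.' (+1 fires, +3 burnt)
Step 7: cell (2,2)='.' (+0 fires, +1 burnt)
  fire out at step 7

2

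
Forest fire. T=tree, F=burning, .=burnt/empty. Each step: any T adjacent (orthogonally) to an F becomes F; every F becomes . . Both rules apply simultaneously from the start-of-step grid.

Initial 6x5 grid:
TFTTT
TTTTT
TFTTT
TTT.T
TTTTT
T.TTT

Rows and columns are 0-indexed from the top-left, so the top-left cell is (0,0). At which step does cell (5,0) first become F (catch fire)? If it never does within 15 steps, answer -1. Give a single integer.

Step 1: cell (5,0)='T' (+6 fires, +2 burnt)
Step 2: cell (5,0)='T' (+7 fires, +6 burnt)
Step 3: cell (5,0)='T' (+5 fires, +7 burnt)
Step 4: cell (5,0)='F' (+5 fires, +5 burnt)
  -> target ignites at step 4
Step 5: cell (5,0)='.' (+2 fires, +5 burnt)
Step 6: cell (5,0)='.' (+1 fires, +2 burnt)
Step 7: cell (5,0)='.' (+0 fires, +1 burnt)
  fire out at step 7

4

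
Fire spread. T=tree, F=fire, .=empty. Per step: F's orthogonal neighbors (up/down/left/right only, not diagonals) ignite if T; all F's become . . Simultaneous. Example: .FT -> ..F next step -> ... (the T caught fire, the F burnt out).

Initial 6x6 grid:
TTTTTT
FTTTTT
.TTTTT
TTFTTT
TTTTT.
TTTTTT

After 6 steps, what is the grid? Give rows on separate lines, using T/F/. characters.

Step 1: 6 trees catch fire, 2 burn out
  FTTTTT
  .FTTTT
  .TFTTT
  TF.FTT
  TTFTT.
  TTTTTT
Step 2: 9 trees catch fire, 6 burn out
  .FTTTT
  ..FTTT
  .F.FTT
  F...FT
  TF.FT.
  TTFTTT
Step 3: 8 trees catch fire, 9 burn out
  ..FTTT
  ...FTT
  ....FT
  .....F
  F...F.
  TF.FTT
Step 4: 5 trees catch fire, 8 burn out
  ...FTT
  ....FT
  .....F
  ......
  ......
  F...FT
Step 5: 3 trees catch fire, 5 burn out
  ....FT
  .....F
  ......
  ......
  ......
  .....F
Step 6: 1 trees catch fire, 3 burn out
  .....F
  ......
  ......
  ......
  ......
  ......

.....F
......
......
......
......
......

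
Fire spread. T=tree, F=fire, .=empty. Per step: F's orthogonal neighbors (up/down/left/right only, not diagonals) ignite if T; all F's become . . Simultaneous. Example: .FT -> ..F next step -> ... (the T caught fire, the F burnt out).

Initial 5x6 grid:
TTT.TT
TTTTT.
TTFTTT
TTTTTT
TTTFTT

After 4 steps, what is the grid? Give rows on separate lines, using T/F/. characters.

Step 1: 7 trees catch fire, 2 burn out
  TTT.TT
  TTFTT.
  TF.FTT
  TTFFTT
  TTF.FT
Step 2: 9 trees catch fire, 7 burn out
  TTF.TT
  TF.FT.
  F...FT
  TF..FT
  TF...F
Step 3: 7 trees catch fire, 9 burn out
  TF..TT
  F...F.
  .....F
  F....F
  F.....
Step 4: 2 trees catch fire, 7 burn out
  F...FT
  ......
  ......
  ......
  ......

F...FT
......
......
......
......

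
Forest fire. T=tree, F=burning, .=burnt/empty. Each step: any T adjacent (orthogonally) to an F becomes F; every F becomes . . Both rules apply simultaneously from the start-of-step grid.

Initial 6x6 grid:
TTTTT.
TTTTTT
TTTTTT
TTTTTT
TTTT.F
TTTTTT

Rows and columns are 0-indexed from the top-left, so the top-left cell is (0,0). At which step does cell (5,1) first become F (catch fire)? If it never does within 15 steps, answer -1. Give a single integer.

Step 1: cell (5,1)='T' (+2 fires, +1 burnt)
Step 2: cell (5,1)='T' (+3 fires, +2 burnt)
Step 3: cell (5,1)='T' (+4 fires, +3 burnt)
Step 4: cell (5,1)='T' (+5 fires, +4 burnt)
Step 5: cell (5,1)='F' (+6 fires, +5 burnt)
  -> target ignites at step 5
Step 6: cell (5,1)='.' (+6 fires, +6 burnt)
Step 7: cell (5,1)='.' (+4 fires, +6 burnt)
Step 8: cell (5,1)='.' (+2 fires, +4 burnt)
Step 9: cell (5,1)='.' (+1 fires, +2 burnt)
Step 10: cell (5,1)='.' (+0 fires, +1 burnt)
  fire out at step 10

5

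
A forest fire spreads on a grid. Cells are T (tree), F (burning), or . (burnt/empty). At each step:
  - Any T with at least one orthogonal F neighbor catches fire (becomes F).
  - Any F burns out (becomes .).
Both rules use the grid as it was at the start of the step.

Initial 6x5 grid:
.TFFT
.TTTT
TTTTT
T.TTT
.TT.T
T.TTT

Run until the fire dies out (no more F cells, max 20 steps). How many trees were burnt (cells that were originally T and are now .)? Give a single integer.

Answer: 21

Derivation:
Step 1: +4 fires, +2 burnt (F count now 4)
Step 2: +4 fires, +4 burnt (F count now 4)
Step 3: +4 fires, +4 burnt (F count now 4)
Step 4: +3 fires, +4 burnt (F count now 3)
Step 5: +4 fires, +3 burnt (F count now 4)
Step 6: +2 fires, +4 burnt (F count now 2)
Step 7: +0 fires, +2 burnt (F count now 0)
Fire out after step 7
Initially T: 22, now '.': 29
Total burnt (originally-T cells now '.'): 21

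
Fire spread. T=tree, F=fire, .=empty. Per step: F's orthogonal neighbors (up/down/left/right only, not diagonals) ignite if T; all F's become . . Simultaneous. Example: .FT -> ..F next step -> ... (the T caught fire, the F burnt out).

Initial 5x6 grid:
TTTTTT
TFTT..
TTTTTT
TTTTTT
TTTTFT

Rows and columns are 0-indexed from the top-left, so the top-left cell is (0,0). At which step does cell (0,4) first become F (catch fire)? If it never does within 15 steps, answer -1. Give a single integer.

Step 1: cell (0,4)='T' (+7 fires, +2 burnt)
Step 2: cell (0,4)='T' (+10 fires, +7 burnt)
Step 3: cell (0,4)='T' (+6 fires, +10 burnt)
Step 4: cell (0,4)='F' (+2 fires, +6 burnt)
  -> target ignites at step 4
Step 5: cell (0,4)='.' (+1 fires, +2 burnt)
Step 6: cell (0,4)='.' (+0 fires, +1 burnt)
  fire out at step 6

4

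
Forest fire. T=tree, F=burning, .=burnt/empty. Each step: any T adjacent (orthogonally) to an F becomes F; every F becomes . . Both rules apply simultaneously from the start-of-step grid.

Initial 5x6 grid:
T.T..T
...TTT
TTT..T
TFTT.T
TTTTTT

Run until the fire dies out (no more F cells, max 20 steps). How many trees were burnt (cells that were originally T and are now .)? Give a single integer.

Answer: 18

Derivation:
Step 1: +4 fires, +1 burnt (F count now 4)
Step 2: +5 fires, +4 burnt (F count now 5)
Step 3: +1 fires, +5 burnt (F count now 1)
Step 4: +1 fires, +1 burnt (F count now 1)
Step 5: +1 fires, +1 burnt (F count now 1)
Step 6: +1 fires, +1 burnt (F count now 1)
Step 7: +1 fires, +1 burnt (F count now 1)
Step 8: +1 fires, +1 burnt (F count now 1)
Step 9: +2 fires, +1 burnt (F count now 2)
Step 10: +1 fires, +2 burnt (F count now 1)
Step 11: +0 fires, +1 burnt (F count now 0)
Fire out after step 11
Initially T: 20, now '.': 28
Total burnt (originally-T cells now '.'): 18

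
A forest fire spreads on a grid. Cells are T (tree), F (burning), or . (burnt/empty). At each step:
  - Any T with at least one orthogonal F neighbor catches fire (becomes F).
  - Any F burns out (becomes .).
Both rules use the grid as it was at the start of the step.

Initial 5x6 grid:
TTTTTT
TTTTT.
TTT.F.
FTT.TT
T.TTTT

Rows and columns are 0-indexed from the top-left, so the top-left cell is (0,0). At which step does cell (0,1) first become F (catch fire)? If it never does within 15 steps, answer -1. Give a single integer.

Step 1: cell (0,1)='T' (+5 fires, +2 burnt)
Step 2: cell (0,1)='T' (+7 fires, +5 burnt)
Step 3: cell (0,1)='T' (+9 fires, +7 burnt)
Step 4: cell (0,1)='F' (+2 fires, +9 burnt)
  -> target ignites at step 4
Step 5: cell (0,1)='.' (+0 fires, +2 burnt)
  fire out at step 5

4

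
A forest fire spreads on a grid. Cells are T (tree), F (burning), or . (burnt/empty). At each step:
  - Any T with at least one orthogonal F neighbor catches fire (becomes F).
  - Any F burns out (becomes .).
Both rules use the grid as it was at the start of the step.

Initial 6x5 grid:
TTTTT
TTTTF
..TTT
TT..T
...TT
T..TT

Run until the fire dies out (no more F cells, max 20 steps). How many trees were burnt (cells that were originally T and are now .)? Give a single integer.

Answer: 17

Derivation:
Step 1: +3 fires, +1 burnt (F count now 3)
Step 2: +4 fires, +3 burnt (F count now 4)
Step 3: +4 fires, +4 burnt (F count now 4)
Step 4: +4 fires, +4 burnt (F count now 4)
Step 5: +2 fires, +4 burnt (F count now 2)
Step 6: +0 fires, +2 burnt (F count now 0)
Fire out after step 6
Initially T: 20, now '.': 27
Total burnt (originally-T cells now '.'): 17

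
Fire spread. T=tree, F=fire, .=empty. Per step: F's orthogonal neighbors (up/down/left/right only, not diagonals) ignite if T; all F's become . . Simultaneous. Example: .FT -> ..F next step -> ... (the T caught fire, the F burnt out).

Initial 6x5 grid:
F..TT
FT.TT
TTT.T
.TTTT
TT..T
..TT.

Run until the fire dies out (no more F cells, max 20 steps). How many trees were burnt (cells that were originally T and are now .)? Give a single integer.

Answer: 16

Derivation:
Step 1: +2 fires, +2 burnt (F count now 2)
Step 2: +1 fires, +2 burnt (F count now 1)
Step 3: +2 fires, +1 burnt (F count now 2)
Step 4: +2 fires, +2 burnt (F count now 2)
Step 5: +2 fires, +2 burnt (F count now 2)
Step 6: +1 fires, +2 burnt (F count now 1)
Step 7: +2 fires, +1 burnt (F count now 2)
Step 8: +1 fires, +2 burnt (F count now 1)
Step 9: +2 fires, +1 burnt (F count now 2)
Step 10: +1 fires, +2 burnt (F count now 1)
Step 11: +0 fires, +1 burnt (F count now 0)
Fire out after step 11
Initially T: 18, now '.': 28
Total burnt (originally-T cells now '.'): 16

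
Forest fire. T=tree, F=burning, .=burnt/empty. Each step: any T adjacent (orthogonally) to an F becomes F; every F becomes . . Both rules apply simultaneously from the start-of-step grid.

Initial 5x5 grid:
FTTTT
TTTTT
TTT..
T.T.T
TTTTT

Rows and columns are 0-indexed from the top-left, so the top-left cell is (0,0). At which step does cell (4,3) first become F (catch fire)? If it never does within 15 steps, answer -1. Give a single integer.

Step 1: cell (4,3)='T' (+2 fires, +1 burnt)
Step 2: cell (4,3)='T' (+3 fires, +2 burnt)
Step 3: cell (4,3)='T' (+4 fires, +3 burnt)
Step 4: cell (4,3)='T' (+4 fires, +4 burnt)
Step 5: cell (4,3)='T' (+3 fires, +4 burnt)
Step 6: cell (4,3)='T' (+1 fires, +3 burnt)
Step 7: cell (4,3)='F' (+1 fires, +1 burnt)
  -> target ignites at step 7
Step 8: cell (4,3)='.' (+1 fires, +1 burnt)
Step 9: cell (4,3)='.' (+1 fires, +1 burnt)
Step 10: cell (4,3)='.' (+0 fires, +1 burnt)
  fire out at step 10

7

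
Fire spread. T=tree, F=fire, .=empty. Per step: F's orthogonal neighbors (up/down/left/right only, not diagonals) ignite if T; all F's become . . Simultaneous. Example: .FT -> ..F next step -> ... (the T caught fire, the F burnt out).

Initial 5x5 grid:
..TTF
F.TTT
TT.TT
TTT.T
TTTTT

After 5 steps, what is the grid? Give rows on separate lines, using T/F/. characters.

Step 1: 3 trees catch fire, 2 burn out
  ..TF.
  ..TTF
  FT.TT
  TTT.T
  TTTTT
Step 2: 5 trees catch fire, 3 burn out
  ..F..
  ..TF.
  .F.TF
  FTT.T
  TTTTT
Step 3: 5 trees catch fire, 5 burn out
  .....
  ..F..
  ...F.
  .FT.F
  FTTTT
Step 4: 3 trees catch fire, 5 burn out
  .....
  .....
  .....
  ..F..
  .FTTF
Step 5: 2 trees catch fire, 3 burn out
  .....
  .....
  .....
  .....
  ..FF.

.....
.....
.....
.....
..FF.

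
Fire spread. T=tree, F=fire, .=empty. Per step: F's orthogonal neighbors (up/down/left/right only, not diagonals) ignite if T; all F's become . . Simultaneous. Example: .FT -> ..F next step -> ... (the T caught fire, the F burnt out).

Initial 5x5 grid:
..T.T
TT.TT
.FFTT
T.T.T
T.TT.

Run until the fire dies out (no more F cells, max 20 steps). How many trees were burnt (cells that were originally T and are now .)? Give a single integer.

Step 1: +3 fires, +2 burnt (F count now 3)
Step 2: +4 fires, +3 burnt (F count now 4)
Step 3: +3 fires, +4 burnt (F count now 3)
Step 4: +1 fires, +3 burnt (F count now 1)
Step 5: +0 fires, +1 burnt (F count now 0)
Fire out after step 5
Initially T: 14, now '.': 22
Total burnt (originally-T cells now '.'): 11

Answer: 11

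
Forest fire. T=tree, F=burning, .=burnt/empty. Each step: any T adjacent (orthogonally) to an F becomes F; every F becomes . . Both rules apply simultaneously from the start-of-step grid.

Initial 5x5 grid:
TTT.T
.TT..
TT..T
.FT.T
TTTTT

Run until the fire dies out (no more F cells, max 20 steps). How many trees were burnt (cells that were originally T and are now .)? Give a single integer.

Answer: 15

Derivation:
Step 1: +3 fires, +1 burnt (F count now 3)
Step 2: +4 fires, +3 burnt (F count now 4)
Step 3: +3 fires, +4 burnt (F count now 3)
Step 4: +3 fires, +3 burnt (F count now 3)
Step 5: +1 fires, +3 burnt (F count now 1)
Step 6: +1 fires, +1 burnt (F count now 1)
Step 7: +0 fires, +1 burnt (F count now 0)
Fire out after step 7
Initially T: 16, now '.': 24
Total burnt (originally-T cells now '.'): 15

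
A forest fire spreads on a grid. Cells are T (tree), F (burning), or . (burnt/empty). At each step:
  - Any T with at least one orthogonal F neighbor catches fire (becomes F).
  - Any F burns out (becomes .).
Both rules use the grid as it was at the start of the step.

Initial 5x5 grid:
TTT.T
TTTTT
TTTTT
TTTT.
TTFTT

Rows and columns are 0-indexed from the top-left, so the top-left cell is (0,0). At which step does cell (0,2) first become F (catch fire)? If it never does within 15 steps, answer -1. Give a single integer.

Step 1: cell (0,2)='T' (+3 fires, +1 burnt)
Step 2: cell (0,2)='T' (+5 fires, +3 burnt)
Step 3: cell (0,2)='T' (+4 fires, +5 burnt)
Step 4: cell (0,2)='F' (+5 fires, +4 burnt)
  -> target ignites at step 4
Step 5: cell (0,2)='.' (+3 fires, +5 burnt)
Step 6: cell (0,2)='.' (+2 fires, +3 burnt)
Step 7: cell (0,2)='.' (+0 fires, +2 burnt)
  fire out at step 7

4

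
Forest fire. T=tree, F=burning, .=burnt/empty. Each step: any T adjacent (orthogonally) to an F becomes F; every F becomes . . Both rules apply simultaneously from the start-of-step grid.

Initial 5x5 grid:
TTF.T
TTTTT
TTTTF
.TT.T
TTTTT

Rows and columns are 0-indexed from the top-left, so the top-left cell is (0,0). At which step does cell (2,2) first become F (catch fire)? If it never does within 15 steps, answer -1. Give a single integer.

Step 1: cell (2,2)='T' (+5 fires, +2 burnt)
Step 2: cell (2,2)='F' (+6 fires, +5 burnt)
  -> target ignites at step 2
Step 3: cell (2,2)='.' (+4 fires, +6 burnt)
Step 4: cell (2,2)='.' (+3 fires, +4 burnt)
Step 5: cell (2,2)='.' (+1 fires, +3 burnt)
Step 6: cell (2,2)='.' (+1 fires, +1 burnt)
Step 7: cell (2,2)='.' (+0 fires, +1 burnt)
  fire out at step 7

2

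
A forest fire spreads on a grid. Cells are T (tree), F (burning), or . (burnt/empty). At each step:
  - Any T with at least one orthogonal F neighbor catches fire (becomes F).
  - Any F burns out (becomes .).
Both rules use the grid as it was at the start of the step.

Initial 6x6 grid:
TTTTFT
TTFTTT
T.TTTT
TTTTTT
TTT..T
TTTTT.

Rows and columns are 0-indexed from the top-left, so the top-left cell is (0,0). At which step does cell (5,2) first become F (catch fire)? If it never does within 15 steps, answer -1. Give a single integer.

Step 1: cell (5,2)='T' (+7 fires, +2 burnt)
Step 2: cell (5,2)='T' (+6 fires, +7 burnt)
Step 3: cell (5,2)='T' (+7 fires, +6 burnt)
Step 4: cell (5,2)='F' (+4 fires, +7 burnt)
  -> target ignites at step 4
Step 5: cell (5,2)='.' (+4 fires, +4 burnt)
Step 6: cell (5,2)='.' (+2 fires, +4 burnt)
Step 7: cell (5,2)='.' (+0 fires, +2 burnt)
  fire out at step 7

4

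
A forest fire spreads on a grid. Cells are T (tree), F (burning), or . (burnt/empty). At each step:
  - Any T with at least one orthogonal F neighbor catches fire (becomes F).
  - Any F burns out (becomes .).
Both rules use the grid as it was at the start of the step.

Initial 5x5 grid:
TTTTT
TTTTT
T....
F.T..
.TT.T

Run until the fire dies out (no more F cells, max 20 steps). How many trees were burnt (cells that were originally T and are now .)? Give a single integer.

Answer: 11

Derivation:
Step 1: +1 fires, +1 burnt (F count now 1)
Step 2: +1 fires, +1 burnt (F count now 1)
Step 3: +2 fires, +1 burnt (F count now 2)
Step 4: +2 fires, +2 burnt (F count now 2)
Step 5: +2 fires, +2 burnt (F count now 2)
Step 6: +2 fires, +2 burnt (F count now 2)
Step 7: +1 fires, +2 burnt (F count now 1)
Step 8: +0 fires, +1 burnt (F count now 0)
Fire out after step 8
Initially T: 15, now '.': 21
Total burnt (originally-T cells now '.'): 11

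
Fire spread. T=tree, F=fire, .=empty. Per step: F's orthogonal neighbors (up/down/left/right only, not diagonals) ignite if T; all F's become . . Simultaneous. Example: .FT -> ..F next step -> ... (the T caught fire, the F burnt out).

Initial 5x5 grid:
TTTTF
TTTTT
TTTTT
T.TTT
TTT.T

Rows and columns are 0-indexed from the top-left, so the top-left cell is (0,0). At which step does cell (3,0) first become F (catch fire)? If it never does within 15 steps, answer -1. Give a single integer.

Step 1: cell (3,0)='T' (+2 fires, +1 burnt)
Step 2: cell (3,0)='T' (+3 fires, +2 burnt)
Step 3: cell (3,0)='T' (+4 fires, +3 burnt)
Step 4: cell (3,0)='T' (+5 fires, +4 burnt)
Step 5: cell (3,0)='T' (+3 fires, +5 burnt)
Step 6: cell (3,0)='T' (+2 fires, +3 burnt)
Step 7: cell (3,0)='F' (+2 fires, +2 burnt)
  -> target ignites at step 7
Step 8: cell (3,0)='.' (+1 fires, +2 burnt)
Step 9: cell (3,0)='.' (+0 fires, +1 burnt)
  fire out at step 9

7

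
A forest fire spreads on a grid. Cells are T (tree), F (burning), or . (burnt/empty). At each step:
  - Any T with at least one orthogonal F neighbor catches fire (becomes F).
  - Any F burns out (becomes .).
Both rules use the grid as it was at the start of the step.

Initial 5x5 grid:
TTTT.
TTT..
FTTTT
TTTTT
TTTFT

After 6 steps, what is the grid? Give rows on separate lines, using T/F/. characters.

Step 1: 6 trees catch fire, 2 burn out
  TTTT.
  FTT..
  .FTTT
  FTTFT
  TTF.F
Step 2: 9 trees catch fire, 6 burn out
  FTTT.
  .FT..
  ..FFT
  .FF.F
  FF...
Step 3: 3 trees catch fire, 9 burn out
  .FTT.
  ..F..
  ....F
  .....
  .....
Step 4: 1 trees catch fire, 3 burn out
  ..FT.
  .....
  .....
  .....
  .....
Step 5: 1 trees catch fire, 1 burn out
  ...F.
  .....
  .....
  .....
  .....
Step 6: 0 trees catch fire, 1 burn out
  .....
  .....
  .....
  .....
  .....

.....
.....
.....
.....
.....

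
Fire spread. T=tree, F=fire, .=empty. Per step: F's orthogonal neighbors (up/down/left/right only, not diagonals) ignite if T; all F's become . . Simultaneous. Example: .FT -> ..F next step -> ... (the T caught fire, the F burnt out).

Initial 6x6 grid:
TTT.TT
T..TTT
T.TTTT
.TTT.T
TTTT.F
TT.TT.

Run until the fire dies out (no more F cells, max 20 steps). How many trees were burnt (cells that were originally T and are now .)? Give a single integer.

Step 1: +1 fires, +1 burnt (F count now 1)
Step 2: +1 fires, +1 burnt (F count now 1)
Step 3: +2 fires, +1 burnt (F count now 2)
Step 4: +3 fires, +2 burnt (F count now 3)
Step 5: +4 fires, +3 burnt (F count now 4)
Step 6: +2 fires, +4 burnt (F count now 2)
Step 7: +3 fires, +2 burnt (F count now 3)
Step 8: +2 fires, +3 burnt (F count now 2)
Step 9: +2 fires, +2 burnt (F count now 2)
Step 10: +1 fires, +2 burnt (F count now 1)
Step 11: +0 fires, +1 burnt (F count now 0)
Fire out after step 11
Initially T: 26, now '.': 31
Total burnt (originally-T cells now '.'): 21

Answer: 21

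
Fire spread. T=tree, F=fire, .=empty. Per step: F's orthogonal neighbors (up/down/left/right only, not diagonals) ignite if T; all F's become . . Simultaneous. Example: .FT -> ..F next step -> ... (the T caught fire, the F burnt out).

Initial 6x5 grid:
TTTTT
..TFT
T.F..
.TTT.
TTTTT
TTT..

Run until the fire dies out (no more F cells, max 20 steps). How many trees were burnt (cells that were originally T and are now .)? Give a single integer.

Step 1: +4 fires, +2 burnt (F count now 4)
Step 2: +5 fires, +4 burnt (F count now 5)
Step 3: +4 fires, +5 burnt (F count now 4)
Step 4: +4 fires, +4 burnt (F count now 4)
Step 5: +1 fires, +4 burnt (F count now 1)
Step 6: +0 fires, +1 burnt (F count now 0)
Fire out after step 6
Initially T: 19, now '.': 29
Total burnt (originally-T cells now '.'): 18

Answer: 18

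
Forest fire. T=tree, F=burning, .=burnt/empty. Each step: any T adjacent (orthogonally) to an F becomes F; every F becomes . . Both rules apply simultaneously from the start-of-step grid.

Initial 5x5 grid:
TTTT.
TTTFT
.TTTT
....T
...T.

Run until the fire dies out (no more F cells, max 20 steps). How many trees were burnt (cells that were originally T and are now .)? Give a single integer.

Step 1: +4 fires, +1 burnt (F count now 4)
Step 2: +4 fires, +4 burnt (F count now 4)
Step 3: +4 fires, +4 burnt (F count now 4)
Step 4: +1 fires, +4 burnt (F count now 1)
Step 5: +0 fires, +1 burnt (F count now 0)
Fire out after step 5
Initially T: 14, now '.': 24
Total burnt (originally-T cells now '.'): 13

Answer: 13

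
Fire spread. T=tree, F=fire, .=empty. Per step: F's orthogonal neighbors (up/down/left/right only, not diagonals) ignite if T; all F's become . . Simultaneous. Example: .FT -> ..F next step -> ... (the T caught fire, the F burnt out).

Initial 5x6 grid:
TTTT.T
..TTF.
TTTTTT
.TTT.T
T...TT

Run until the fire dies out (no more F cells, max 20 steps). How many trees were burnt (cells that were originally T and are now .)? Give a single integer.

Step 1: +2 fires, +1 burnt (F count now 2)
Step 2: +4 fires, +2 burnt (F count now 4)
Step 3: +4 fires, +4 burnt (F count now 4)
Step 4: +4 fires, +4 burnt (F count now 4)
Step 5: +4 fires, +4 burnt (F count now 4)
Step 6: +0 fires, +4 burnt (F count now 0)
Fire out after step 6
Initially T: 20, now '.': 28
Total burnt (originally-T cells now '.'): 18

Answer: 18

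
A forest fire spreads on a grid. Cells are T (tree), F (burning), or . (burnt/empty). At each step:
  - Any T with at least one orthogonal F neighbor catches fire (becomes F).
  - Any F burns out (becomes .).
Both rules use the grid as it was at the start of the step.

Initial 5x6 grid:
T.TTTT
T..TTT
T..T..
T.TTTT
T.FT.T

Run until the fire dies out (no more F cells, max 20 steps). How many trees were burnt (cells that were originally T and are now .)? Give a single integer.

Step 1: +2 fires, +1 burnt (F count now 2)
Step 2: +1 fires, +2 burnt (F count now 1)
Step 3: +2 fires, +1 burnt (F count now 2)
Step 4: +2 fires, +2 burnt (F count now 2)
Step 5: +3 fires, +2 burnt (F count now 3)
Step 6: +3 fires, +3 burnt (F count now 3)
Step 7: +1 fires, +3 burnt (F count now 1)
Step 8: +0 fires, +1 burnt (F count now 0)
Fire out after step 8
Initially T: 19, now '.': 25
Total burnt (originally-T cells now '.'): 14

Answer: 14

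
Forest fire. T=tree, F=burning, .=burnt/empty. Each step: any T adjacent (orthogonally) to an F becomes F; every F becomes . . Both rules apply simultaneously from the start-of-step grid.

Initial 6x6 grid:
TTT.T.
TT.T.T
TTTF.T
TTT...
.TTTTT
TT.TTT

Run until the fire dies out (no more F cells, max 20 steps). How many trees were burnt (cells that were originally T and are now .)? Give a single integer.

Answer: 22

Derivation:
Step 1: +2 fires, +1 burnt (F count now 2)
Step 2: +2 fires, +2 burnt (F count now 2)
Step 3: +4 fires, +2 burnt (F count now 4)
Step 4: +5 fires, +4 burnt (F count now 5)
Step 5: +5 fires, +5 burnt (F count now 5)
Step 6: +3 fires, +5 burnt (F count now 3)
Step 7: +1 fires, +3 burnt (F count now 1)
Step 8: +0 fires, +1 burnt (F count now 0)
Fire out after step 8
Initially T: 25, now '.': 33
Total burnt (originally-T cells now '.'): 22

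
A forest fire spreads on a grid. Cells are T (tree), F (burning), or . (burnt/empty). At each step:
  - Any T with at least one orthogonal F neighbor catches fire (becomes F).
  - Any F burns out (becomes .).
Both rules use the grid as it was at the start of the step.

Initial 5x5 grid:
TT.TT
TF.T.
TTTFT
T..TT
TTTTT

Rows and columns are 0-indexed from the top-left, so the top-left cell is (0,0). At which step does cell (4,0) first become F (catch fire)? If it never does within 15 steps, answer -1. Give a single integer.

Step 1: cell (4,0)='T' (+7 fires, +2 burnt)
Step 2: cell (4,0)='T' (+5 fires, +7 burnt)
Step 3: cell (4,0)='T' (+4 fires, +5 burnt)
Step 4: cell (4,0)='F' (+2 fires, +4 burnt)
  -> target ignites at step 4
Step 5: cell (4,0)='.' (+0 fires, +2 burnt)
  fire out at step 5

4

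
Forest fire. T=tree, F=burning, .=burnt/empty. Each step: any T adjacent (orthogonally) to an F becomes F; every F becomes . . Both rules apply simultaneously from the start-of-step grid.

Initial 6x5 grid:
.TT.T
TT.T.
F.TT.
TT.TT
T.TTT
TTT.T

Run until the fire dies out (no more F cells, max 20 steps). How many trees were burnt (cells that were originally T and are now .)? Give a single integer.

Answer: 19

Derivation:
Step 1: +2 fires, +1 burnt (F count now 2)
Step 2: +3 fires, +2 burnt (F count now 3)
Step 3: +2 fires, +3 burnt (F count now 2)
Step 4: +2 fires, +2 burnt (F count now 2)
Step 5: +1 fires, +2 burnt (F count now 1)
Step 6: +1 fires, +1 burnt (F count now 1)
Step 7: +1 fires, +1 burnt (F count now 1)
Step 8: +2 fires, +1 burnt (F count now 2)
Step 9: +3 fires, +2 burnt (F count now 3)
Step 10: +2 fires, +3 burnt (F count now 2)
Step 11: +0 fires, +2 burnt (F count now 0)
Fire out after step 11
Initially T: 20, now '.': 29
Total burnt (originally-T cells now '.'): 19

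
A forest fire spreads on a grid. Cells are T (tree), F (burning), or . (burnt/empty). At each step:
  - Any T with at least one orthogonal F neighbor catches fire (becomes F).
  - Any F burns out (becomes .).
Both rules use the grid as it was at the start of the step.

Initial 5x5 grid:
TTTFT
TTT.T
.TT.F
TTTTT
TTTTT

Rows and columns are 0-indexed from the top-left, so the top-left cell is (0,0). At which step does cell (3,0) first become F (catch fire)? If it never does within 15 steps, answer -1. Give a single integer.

Step 1: cell (3,0)='T' (+4 fires, +2 burnt)
Step 2: cell (3,0)='T' (+4 fires, +4 burnt)
Step 3: cell (3,0)='T' (+5 fires, +4 burnt)
Step 4: cell (3,0)='T' (+4 fires, +5 burnt)
Step 5: cell (3,0)='F' (+2 fires, +4 burnt)
  -> target ignites at step 5
Step 6: cell (3,0)='.' (+1 fires, +2 burnt)
Step 7: cell (3,0)='.' (+0 fires, +1 burnt)
  fire out at step 7

5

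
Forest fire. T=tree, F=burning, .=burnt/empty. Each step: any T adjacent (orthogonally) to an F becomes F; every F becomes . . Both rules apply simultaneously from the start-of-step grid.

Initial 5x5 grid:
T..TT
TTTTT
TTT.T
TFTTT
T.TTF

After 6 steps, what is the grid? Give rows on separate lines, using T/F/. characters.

Step 1: 5 trees catch fire, 2 burn out
  T..TT
  TTTTT
  TFT.T
  F.FTF
  T.TF.
Step 2: 7 trees catch fire, 5 burn out
  T..TT
  TFTTT
  F.F.F
  ...F.
  F.F..
Step 3: 3 trees catch fire, 7 burn out
  T..TT
  F.FTF
  .....
  .....
  .....
Step 4: 3 trees catch fire, 3 burn out
  F..TF
  ...F.
  .....
  .....
  .....
Step 5: 1 trees catch fire, 3 burn out
  ...F.
  .....
  .....
  .....
  .....
Step 6: 0 trees catch fire, 1 burn out
  .....
  .....
  .....
  .....
  .....

.....
.....
.....
.....
.....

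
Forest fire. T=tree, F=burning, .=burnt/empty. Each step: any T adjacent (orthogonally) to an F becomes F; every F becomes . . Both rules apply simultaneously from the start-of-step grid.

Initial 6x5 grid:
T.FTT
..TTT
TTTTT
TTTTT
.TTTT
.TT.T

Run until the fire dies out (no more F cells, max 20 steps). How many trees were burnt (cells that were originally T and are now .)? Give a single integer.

Answer: 22

Derivation:
Step 1: +2 fires, +1 burnt (F count now 2)
Step 2: +3 fires, +2 burnt (F count now 3)
Step 3: +4 fires, +3 burnt (F count now 4)
Step 4: +5 fires, +4 burnt (F count now 5)
Step 5: +5 fires, +5 burnt (F count now 5)
Step 6: +2 fires, +5 burnt (F count now 2)
Step 7: +1 fires, +2 burnt (F count now 1)
Step 8: +0 fires, +1 burnt (F count now 0)
Fire out after step 8
Initially T: 23, now '.': 29
Total burnt (originally-T cells now '.'): 22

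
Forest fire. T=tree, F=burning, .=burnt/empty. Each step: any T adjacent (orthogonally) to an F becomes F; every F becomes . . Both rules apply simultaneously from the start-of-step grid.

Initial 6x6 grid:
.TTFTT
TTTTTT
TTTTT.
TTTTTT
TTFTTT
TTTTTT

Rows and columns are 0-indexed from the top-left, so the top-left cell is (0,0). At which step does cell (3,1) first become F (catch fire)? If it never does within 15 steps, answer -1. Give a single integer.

Step 1: cell (3,1)='T' (+7 fires, +2 burnt)
Step 2: cell (3,1)='F' (+12 fires, +7 burnt)
  -> target ignites at step 2
Step 3: cell (3,1)='.' (+9 fires, +12 burnt)
Step 4: cell (3,1)='.' (+4 fires, +9 burnt)
Step 5: cell (3,1)='.' (+0 fires, +4 burnt)
  fire out at step 5

2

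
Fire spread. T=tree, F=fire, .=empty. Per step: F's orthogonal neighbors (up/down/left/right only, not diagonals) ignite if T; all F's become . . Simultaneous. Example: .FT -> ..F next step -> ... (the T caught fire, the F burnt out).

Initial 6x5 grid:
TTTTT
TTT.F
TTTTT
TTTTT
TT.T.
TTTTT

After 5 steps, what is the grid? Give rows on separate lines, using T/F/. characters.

Step 1: 2 trees catch fire, 1 burn out
  TTTTF
  TTT..
  TTTTF
  TTTTT
  TT.T.
  TTTTT
Step 2: 3 trees catch fire, 2 burn out
  TTTF.
  TTT..
  TTTF.
  TTTTF
  TT.T.
  TTTTT
Step 3: 3 trees catch fire, 3 burn out
  TTF..
  TTT..
  TTF..
  TTTF.
  TT.T.
  TTTTT
Step 4: 5 trees catch fire, 3 burn out
  TF...
  TTF..
  TF...
  TTF..
  TT.F.
  TTTTT
Step 5: 5 trees catch fire, 5 burn out
  F....
  TF...
  F....
  TF...
  TT...
  TTTFT

F....
TF...
F....
TF...
TT...
TTTFT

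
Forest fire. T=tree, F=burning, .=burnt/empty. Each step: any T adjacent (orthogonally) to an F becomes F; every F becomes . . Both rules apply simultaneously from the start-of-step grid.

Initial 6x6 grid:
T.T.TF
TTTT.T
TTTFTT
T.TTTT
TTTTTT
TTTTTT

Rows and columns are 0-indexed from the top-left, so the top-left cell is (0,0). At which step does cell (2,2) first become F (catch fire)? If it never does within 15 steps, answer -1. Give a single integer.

Step 1: cell (2,2)='F' (+6 fires, +2 burnt)
  -> target ignites at step 1
Step 2: cell (2,2)='.' (+6 fires, +6 burnt)
Step 3: cell (2,2)='.' (+7 fires, +6 burnt)
Step 4: cell (2,2)='.' (+6 fires, +7 burnt)
Step 5: cell (2,2)='.' (+4 fires, +6 burnt)
Step 6: cell (2,2)='.' (+1 fires, +4 burnt)
Step 7: cell (2,2)='.' (+0 fires, +1 burnt)
  fire out at step 7

1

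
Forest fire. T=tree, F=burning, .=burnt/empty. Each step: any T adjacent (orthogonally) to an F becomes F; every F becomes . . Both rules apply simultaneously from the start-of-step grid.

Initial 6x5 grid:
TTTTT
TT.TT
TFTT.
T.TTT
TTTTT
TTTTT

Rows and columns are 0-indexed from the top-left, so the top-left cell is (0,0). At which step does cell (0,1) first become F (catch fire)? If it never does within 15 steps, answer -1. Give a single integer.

Step 1: cell (0,1)='T' (+3 fires, +1 burnt)
Step 2: cell (0,1)='F' (+5 fires, +3 burnt)
  -> target ignites at step 2
Step 3: cell (0,1)='.' (+6 fires, +5 burnt)
Step 4: cell (0,1)='.' (+7 fires, +6 burnt)
Step 5: cell (0,1)='.' (+4 fires, +7 burnt)
Step 6: cell (0,1)='.' (+1 fires, +4 burnt)
Step 7: cell (0,1)='.' (+0 fires, +1 burnt)
  fire out at step 7

2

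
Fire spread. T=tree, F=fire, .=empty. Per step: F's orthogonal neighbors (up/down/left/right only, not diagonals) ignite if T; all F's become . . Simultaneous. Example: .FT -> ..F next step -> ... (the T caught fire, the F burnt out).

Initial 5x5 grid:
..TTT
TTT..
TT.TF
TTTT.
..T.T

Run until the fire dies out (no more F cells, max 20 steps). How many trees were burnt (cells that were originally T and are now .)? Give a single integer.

Step 1: +1 fires, +1 burnt (F count now 1)
Step 2: +1 fires, +1 burnt (F count now 1)
Step 3: +1 fires, +1 burnt (F count now 1)
Step 4: +2 fires, +1 burnt (F count now 2)
Step 5: +2 fires, +2 burnt (F count now 2)
Step 6: +2 fires, +2 burnt (F count now 2)
Step 7: +2 fires, +2 burnt (F count now 2)
Step 8: +1 fires, +2 burnt (F count now 1)
Step 9: +1 fires, +1 burnt (F count now 1)
Step 10: +1 fires, +1 burnt (F count now 1)
Step 11: +0 fires, +1 burnt (F count now 0)
Fire out after step 11
Initially T: 15, now '.': 24
Total burnt (originally-T cells now '.'): 14

Answer: 14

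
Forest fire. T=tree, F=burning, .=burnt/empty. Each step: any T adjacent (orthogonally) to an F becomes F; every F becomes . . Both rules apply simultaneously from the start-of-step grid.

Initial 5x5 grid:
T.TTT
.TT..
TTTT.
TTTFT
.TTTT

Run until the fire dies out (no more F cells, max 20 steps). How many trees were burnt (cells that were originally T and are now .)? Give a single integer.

Answer: 17

Derivation:
Step 1: +4 fires, +1 burnt (F count now 4)
Step 2: +4 fires, +4 burnt (F count now 4)
Step 3: +4 fires, +4 burnt (F count now 4)
Step 4: +3 fires, +4 burnt (F count now 3)
Step 5: +1 fires, +3 burnt (F count now 1)
Step 6: +1 fires, +1 burnt (F count now 1)
Step 7: +0 fires, +1 burnt (F count now 0)
Fire out after step 7
Initially T: 18, now '.': 24
Total burnt (originally-T cells now '.'): 17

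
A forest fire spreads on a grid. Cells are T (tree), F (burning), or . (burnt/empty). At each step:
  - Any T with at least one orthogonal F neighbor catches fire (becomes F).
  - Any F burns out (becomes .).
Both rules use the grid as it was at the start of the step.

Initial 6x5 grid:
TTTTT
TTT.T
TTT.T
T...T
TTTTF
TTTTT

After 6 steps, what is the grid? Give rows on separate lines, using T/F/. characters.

Step 1: 3 trees catch fire, 1 burn out
  TTTTT
  TTT.T
  TTT.T
  T...F
  TTTF.
  TTTTF
Step 2: 3 trees catch fire, 3 burn out
  TTTTT
  TTT.T
  TTT.F
  T....
  TTF..
  TTTF.
Step 3: 3 trees catch fire, 3 burn out
  TTTTT
  TTT.F
  TTT..
  T....
  TF...
  TTF..
Step 4: 3 trees catch fire, 3 burn out
  TTTTF
  TTT..
  TTT..
  T....
  F....
  TF...
Step 5: 3 trees catch fire, 3 burn out
  TTTF.
  TTT..
  TTT..
  F....
  .....
  F....
Step 6: 2 trees catch fire, 3 burn out
  TTF..
  TTT..
  FTT..
  .....
  .....
  .....

TTF..
TTT..
FTT..
.....
.....
.....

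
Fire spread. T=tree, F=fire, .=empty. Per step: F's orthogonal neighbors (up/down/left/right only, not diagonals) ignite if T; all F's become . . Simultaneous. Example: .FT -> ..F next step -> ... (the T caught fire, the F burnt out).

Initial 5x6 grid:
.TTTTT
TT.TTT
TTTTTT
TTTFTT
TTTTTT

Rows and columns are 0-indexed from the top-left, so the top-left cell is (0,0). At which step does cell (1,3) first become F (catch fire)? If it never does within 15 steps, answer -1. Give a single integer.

Step 1: cell (1,3)='T' (+4 fires, +1 burnt)
Step 2: cell (1,3)='F' (+7 fires, +4 burnt)
  -> target ignites at step 2
Step 3: cell (1,3)='.' (+7 fires, +7 burnt)
Step 4: cell (1,3)='.' (+6 fires, +7 burnt)
Step 5: cell (1,3)='.' (+3 fires, +6 burnt)
Step 6: cell (1,3)='.' (+0 fires, +3 burnt)
  fire out at step 6

2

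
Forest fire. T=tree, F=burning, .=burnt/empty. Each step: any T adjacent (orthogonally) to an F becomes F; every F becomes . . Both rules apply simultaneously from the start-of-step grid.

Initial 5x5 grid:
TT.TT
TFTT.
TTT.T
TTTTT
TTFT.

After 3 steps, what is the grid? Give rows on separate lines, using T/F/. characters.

Step 1: 7 trees catch fire, 2 burn out
  TF.TT
  F.FT.
  TFT.T
  TTFTT
  TF.F.
Step 2: 7 trees catch fire, 7 burn out
  F..TT
  ...F.
  F.F.T
  TF.FT
  F....
Step 3: 3 trees catch fire, 7 burn out
  ...FT
  .....
  ....T
  F...F
  .....

...FT
.....
....T
F...F
.....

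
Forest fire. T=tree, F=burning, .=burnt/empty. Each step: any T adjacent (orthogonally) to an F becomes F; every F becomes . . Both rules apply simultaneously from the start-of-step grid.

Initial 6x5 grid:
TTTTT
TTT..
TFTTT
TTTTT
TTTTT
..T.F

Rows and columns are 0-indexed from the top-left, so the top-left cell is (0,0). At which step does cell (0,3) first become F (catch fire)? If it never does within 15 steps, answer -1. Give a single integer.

Step 1: cell (0,3)='T' (+5 fires, +2 burnt)
Step 2: cell (0,3)='T' (+9 fires, +5 burnt)
Step 3: cell (0,3)='T' (+6 fires, +9 burnt)
Step 4: cell (0,3)='F' (+2 fires, +6 burnt)
  -> target ignites at step 4
Step 5: cell (0,3)='.' (+1 fires, +2 burnt)
Step 6: cell (0,3)='.' (+0 fires, +1 burnt)
  fire out at step 6

4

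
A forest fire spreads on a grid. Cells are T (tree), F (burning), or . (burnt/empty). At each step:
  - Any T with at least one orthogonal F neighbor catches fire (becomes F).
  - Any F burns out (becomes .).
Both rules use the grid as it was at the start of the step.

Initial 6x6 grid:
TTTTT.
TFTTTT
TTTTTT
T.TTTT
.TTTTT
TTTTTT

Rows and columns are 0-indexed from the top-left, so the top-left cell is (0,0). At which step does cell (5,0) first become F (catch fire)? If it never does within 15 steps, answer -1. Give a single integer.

Step 1: cell (5,0)='T' (+4 fires, +1 burnt)
Step 2: cell (5,0)='T' (+5 fires, +4 burnt)
Step 3: cell (5,0)='T' (+5 fires, +5 burnt)
Step 4: cell (5,0)='T' (+5 fires, +5 burnt)
Step 5: cell (5,0)='T' (+5 fires, +5 burnt)
Step 6: cell (5,0)='T' (+4 fires, +5 burnt)
Step 7: cell (5,0)='F' (+3 fires, +4 burnt)
  -> target ignites at step 7
Step 8: cell (5,0)='.' (+1 fires, +3 burnt)
Step 9: cell (5,0)='.' (+0 fires, +1 burnt)
  fire out at step 9

7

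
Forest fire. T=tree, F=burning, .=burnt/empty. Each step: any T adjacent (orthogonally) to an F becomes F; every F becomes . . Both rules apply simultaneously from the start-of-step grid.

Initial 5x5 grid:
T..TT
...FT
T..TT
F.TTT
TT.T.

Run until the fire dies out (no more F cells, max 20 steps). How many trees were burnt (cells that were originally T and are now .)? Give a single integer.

Step 1: +5 fires, +2 burnt (F count now 5)
Step 2: +4 fires, +5 burnt (F count now 4)
Step 3: +3 fires, +4 burnt (F count now 3)
Step 4: +0 fires, +3 burnt (F count now 0)
Fire out after step 4
Initially T: 13, now '.': 24
Total burnt (originally-T cells now '.'): 12

Answer: 12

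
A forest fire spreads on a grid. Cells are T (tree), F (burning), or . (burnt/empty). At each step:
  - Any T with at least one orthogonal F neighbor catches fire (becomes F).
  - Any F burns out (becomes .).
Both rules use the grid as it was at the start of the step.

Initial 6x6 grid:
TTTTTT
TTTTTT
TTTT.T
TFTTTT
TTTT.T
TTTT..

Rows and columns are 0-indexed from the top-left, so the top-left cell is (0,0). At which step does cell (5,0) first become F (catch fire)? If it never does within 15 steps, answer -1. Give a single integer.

Step 1: cell (5,0)='T' (+4 fires, +1 burnt)
Step 2: cell (5,0)='T' (+7 fires, +4 burnt)
Step 3: cell (5,0)='F' (+8 fires, +7 burnt)
  -> target ignites at step 3
Step 4: cell (5,0)='.' (+5 fires, +8 burnt)
Step 5: cell (5,0)='.' (+4 fires, +5 burnt)
Step 6: cell (5,0)='.' (+2 fires, +4 burnt)
Step 7: cell (5,0)='.' (+1 fires, +2 burnt)
Step 8: cell (5,0)='.' (+0 fires, +1 burnt)
  fire out at step 8

3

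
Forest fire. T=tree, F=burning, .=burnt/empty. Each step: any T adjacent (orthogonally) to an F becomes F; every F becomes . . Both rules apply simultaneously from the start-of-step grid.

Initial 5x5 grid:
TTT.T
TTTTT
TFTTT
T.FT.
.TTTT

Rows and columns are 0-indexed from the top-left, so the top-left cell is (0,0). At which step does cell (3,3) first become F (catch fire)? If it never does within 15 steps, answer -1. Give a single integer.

Step 1: cell (3,3)='F' (+5 fires, +2 burnt)
  -> target ignites at step 1
Step 2: cell (3,3)='.' (+7 fires, +5 burnt)
Step 3: cell (3,3)='.' (+5 fires, +7 burnt)
Step 4: cell (3,3)='.' (+1 fires, +5 burnt)
Step 5: cell (3,3)='.' (+1 fires, +1 burnt)
Step 6: cell (3,3)='.' (+0 fires, +1 burnt)
  fire out at step 6

1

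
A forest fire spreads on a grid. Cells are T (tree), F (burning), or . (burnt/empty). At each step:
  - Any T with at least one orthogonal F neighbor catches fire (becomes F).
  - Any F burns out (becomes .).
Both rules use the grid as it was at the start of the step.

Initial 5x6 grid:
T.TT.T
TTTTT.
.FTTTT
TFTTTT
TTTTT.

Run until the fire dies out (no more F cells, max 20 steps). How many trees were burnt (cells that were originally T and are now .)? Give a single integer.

Answer: 22

Derivation:
Step 1: +5 fires, +2 burnt (F count now 5)
Step 2: +6 fires, +5 burnt (F count now 6)
Step 3: +6 fires, +6 burnt (F count now 6)
Step 4: +5 fires, +6 burnt (F count now 5)
Step 5: +0 fires, +5 burnt (F count now 0)
Fire out after step 5
Initially T: 23, now '.': 29
Total burnt (originally-T cells now '.'): 22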